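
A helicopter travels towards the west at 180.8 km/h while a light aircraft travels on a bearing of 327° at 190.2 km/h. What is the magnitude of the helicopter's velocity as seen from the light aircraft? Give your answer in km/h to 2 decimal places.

177.22 km/h

Taking east as x and north as y: helicopter velocity = (-180.800, 0.000) km/h; light aircraft velocity = (-103.590, 159.515) km/h.
Velocity of helicopter relative to light aircraft = (-180.800, 0.000) − (-103.590, 159.515) = (-77.210, -159.515) km/h.
Magnitude = |(-77.210, -159.515)| = 177.219 km/h.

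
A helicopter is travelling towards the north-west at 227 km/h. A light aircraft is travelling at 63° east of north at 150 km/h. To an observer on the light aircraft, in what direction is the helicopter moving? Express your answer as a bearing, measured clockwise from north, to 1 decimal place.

287.4°

Taking east as x and north as y: helicopter velocity = (-160.513, 160.513) km/h; light aircraft velocity = (133.651, 68.099) km/h.
Velocity of helicopter relative to light aircraft = (-160.513, 160.513) − (133.651, 68.099) = (-294.164, 92.415) km/h.
Bearing = atan2(-294.16, 92.41) = 287.44° clockwise from north.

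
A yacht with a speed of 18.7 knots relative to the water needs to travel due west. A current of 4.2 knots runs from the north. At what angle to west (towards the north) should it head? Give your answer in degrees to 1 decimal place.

13.0°

The current pushes perpendicular to the desired track; the heading must have a component into the current equal to 4.2 knots: 18.7 sin θ = 4.2.
sin θ = 0.2246, so θ = 12.979°.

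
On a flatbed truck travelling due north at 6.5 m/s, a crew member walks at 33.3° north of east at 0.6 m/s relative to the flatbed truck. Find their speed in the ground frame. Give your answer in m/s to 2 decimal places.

6.85 m/s

Taking east as x and north as y: flatbed truck velocity = (0.000, 6.500) m/s; crew member velocity relative to flatbed truck = (0.501, 0.329) m/s.
Velocity relative to ground = (0.000, 6.500) + (0.501, 0.329) = (0.501, 6.829) m/s.
Speed = |(0.501, 6.829)| = 6.848 m/s.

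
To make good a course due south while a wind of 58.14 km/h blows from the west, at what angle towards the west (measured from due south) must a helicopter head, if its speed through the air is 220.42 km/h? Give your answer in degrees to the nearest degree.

The wind pushes perpendicular to the desired track; the heading must have a component into the wind equal to 58.14 km/h: 220.42 sin θ = 58.14.
sin θ = 0.2638, so θ = 15.294°.

15°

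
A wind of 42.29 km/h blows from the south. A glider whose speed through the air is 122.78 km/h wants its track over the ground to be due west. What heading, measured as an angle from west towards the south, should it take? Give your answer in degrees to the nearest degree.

The wind pushes perpendicular to the desired track; the heading must have a component into the wind equal to 42.29 km/h: 122.78 sin θ = 42.29.
sin θ = 0.3444, so θ = 20.147°.

20°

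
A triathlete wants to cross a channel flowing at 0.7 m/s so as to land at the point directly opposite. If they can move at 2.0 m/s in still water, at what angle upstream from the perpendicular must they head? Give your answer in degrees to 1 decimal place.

20.5°

To cancel the current, the upstream component of the triathlete's velocity must equal the flow: 2.0 sin θ = 0.7.
sin θ = 0.7 / 2.0 = 0.3500.
θ = arcsin(0.3500) = 20.487°.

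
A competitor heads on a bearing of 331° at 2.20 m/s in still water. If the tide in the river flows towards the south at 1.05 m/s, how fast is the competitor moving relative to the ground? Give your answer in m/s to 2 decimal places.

Taking east as x and north as y: velocity relative to the water = (-1.067, 1.924) m/s; the water relative to ground = (0.000, -1.050) m/s.
Velocity relative to ground = (-1.067, 1.924) + (0.000, -1.050) = (-1.067, 0.874) m/s.
Speed = |(-1.067, 0.874)| = 1.379 m/s.

1.38 m/s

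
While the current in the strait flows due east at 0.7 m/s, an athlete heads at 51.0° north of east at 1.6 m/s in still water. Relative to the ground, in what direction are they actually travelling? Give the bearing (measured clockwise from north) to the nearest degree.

054°

Taking east as x and north as y: velocity relative to the water = (1.007, 1.243) m/s; the water relative to ground = (0.700, 0.000) m/s.
Velocity relative to ground = (1.007, 1.243) + (0.700, 0.000) = (1.707, 1.243) m/s.
Bearing = atan2(1.71, 1.24) = 53.93° clockwise from north.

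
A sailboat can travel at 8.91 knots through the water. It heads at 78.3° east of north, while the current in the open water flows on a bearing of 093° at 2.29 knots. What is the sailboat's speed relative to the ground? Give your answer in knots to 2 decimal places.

11.14 knots

Taking east as x and north as y: velocity relative to the water = (8.725, 1.807) knots; the water relative to ground = (2.287, -0.120) knots.
Velocity relative to ground = (8.725, 1.807) + (2.287, -0.120) = (11.012, 1.687) knots.
Speed = |(11.012, 1.687)| = 11.140 knots.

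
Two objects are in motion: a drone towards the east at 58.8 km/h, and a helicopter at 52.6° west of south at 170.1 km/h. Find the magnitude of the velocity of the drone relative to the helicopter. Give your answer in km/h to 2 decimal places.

219.73 km/h

Taking east as x and north as y: drone velocity = (58.800, 0.000) km/h; helicopter velocity = (-135.130, -103.315) km/h.
Velocity of drone relative to helicopter = (58.800, 0.000) − (-135.130, -103.315) = (193.930, 103.315) km/h.
Magnitude = |(193.930, 103.315)| = 219.733 km/h.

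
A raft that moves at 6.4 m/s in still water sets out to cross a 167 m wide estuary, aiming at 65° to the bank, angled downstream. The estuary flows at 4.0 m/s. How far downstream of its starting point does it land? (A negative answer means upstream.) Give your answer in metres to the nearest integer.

193 m

Perpendicular speed = 5.800 m/s; crossing time = 167 / 5.800 = 28.791 s.
Net downstream speed = 6.705 m/s.
Drift = 6.705 × 28.791 = 193.038 m (downstream).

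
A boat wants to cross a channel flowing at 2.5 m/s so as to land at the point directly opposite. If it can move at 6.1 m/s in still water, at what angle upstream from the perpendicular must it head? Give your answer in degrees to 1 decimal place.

24.2°

To cancel the current, the upstream component of the boat's velocity must equal the flow: 6.1 sin θ = 2.5.
sin θ = 2.5 / 6.1 = 0.4098.
θ = arcsin(0.4098) = 24.195°.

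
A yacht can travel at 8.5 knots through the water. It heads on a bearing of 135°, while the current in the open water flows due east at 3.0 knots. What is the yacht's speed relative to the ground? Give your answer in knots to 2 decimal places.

10.83 knots

Taking east as x and north as y: velocity relative to the water = (6.010, -6.010) knots; the water relative to ground = (3.000, 0.000) knots.
Velocity relative to ground = (6.010, -6.010) + (3.000, 0.000) = (9.010, -6.010) knots.
Speed = |(9.010, -6.010)| = 10.831 knots.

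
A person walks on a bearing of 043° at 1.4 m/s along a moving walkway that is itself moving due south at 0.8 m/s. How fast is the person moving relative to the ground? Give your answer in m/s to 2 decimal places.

Taking east as x and north as y: moving walkway velocity = (0.000, -0.800) m/s; person velocity relative to moving walkway = (0.955, 1.024) m/s.
Velocity relative to ground = (0.000, -0.800) + (0.955, 1.024) = (0.955, 0.224) m/s.
Speed = |(0.955, 0.224)| = 0.981 m/s.

0.98 m/s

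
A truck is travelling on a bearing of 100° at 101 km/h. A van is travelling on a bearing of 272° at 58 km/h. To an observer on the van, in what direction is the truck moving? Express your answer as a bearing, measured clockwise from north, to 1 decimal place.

097.1°

Taking east as x and north as y: truck velocity = (99.466, -17.538) km/h; van velocity = (-57.965, 2.024) km/h.
Velocity of truck relative to van = (99.466, -17.538) − (-57.965, 2.024) = (157.430, -19.563) km/h.
Bearing = atan2(157.43, -19.56) = 97.08° clockwise from north.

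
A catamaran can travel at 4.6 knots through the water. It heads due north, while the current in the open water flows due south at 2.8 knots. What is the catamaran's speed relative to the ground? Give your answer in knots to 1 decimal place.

1.8 knots

Taking east as x and north as y: velocity relative to the water = (0.000, 4.600) knots; the water relative to ground = (0.000, -2.800) knots.
Velocity relative to ground = (0.000, 4.600) + (0.000, -2.800) = (0.000, 1.800) knots.
Speed = |(0.000, 1.800)| = 1.800 knots.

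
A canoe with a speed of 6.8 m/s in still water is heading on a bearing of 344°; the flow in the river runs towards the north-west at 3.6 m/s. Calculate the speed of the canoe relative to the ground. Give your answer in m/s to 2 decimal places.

10.10 m/s

Taking east as x and north as y: velocity relative to the water = (-1.874, 6.537) m/s; the water relative to ground = (-2.546, 2.546) m/s.
Velocity relative to ground = (-1.874, 6.537) + (-2.546, 2.546) = (-4.420, 9.082) m/s.
Speed = |(-4.420, 9.082)| = 10.101 m/s.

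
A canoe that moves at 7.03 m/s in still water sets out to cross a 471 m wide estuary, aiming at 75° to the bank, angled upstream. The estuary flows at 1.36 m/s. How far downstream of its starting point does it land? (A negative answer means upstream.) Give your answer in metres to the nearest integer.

-32 m

Perpendicular speed = 6.790 m/s; crossing time = 471 / 6.790 = 69.362 s.
Net downstream speed = -0.459 m/s.
Drift = -0.459 × 69.362 = -31.872 m (upstream).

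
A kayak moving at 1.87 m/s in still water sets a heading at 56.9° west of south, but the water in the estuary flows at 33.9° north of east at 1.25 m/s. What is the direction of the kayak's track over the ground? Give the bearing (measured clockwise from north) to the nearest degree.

239°

Taking east as x and north as y: velocity relative to the water = (-1.567, -1.021) m/s; the water relative to ground = (1.038, 0.697) m/s.
Velocity relative to ground = (-1.567, -1.021) + (1.038, 0.697) = (-0.529, -0.324) m/s.
Bearing = atan2(-0.53, -0.32) = 238.51° clockwise from north.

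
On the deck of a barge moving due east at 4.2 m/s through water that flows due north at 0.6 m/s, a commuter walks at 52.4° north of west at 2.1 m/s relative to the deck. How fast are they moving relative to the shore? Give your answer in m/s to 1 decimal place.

In east/north components (m/s): commuter relative to barge = (-1.281, 1.664); barge relative to water = (4.200, 0.000); water relative to ground = (0.000, 0.600).
Sum = (2.919, 2.264) m/s.
Speed = |(2.919, 2.264)| = 3.694 m/s.

3.7 m/s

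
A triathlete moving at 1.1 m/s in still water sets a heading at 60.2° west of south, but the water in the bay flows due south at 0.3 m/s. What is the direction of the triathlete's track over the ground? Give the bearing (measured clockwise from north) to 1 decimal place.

228.4°

Taking east as x and north as y: velocity relative to the water = (-0.955, -0.547) m/s; the water relative to ground = (0.000, -0.300) m/s.
Velocity relative to ground = (-0.955, -0.547) + (0.000, -0.300) = (-0.955, -0.847) m/s.
Bearing = atan2(-0.95, -0.85) = 228.43° clockwise from north.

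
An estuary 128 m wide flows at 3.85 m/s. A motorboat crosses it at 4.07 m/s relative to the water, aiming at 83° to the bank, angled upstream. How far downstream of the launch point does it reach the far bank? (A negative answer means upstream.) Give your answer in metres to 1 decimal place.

Perpendicular speed = 4.040 m/s; crossing time = 128 / 4.040 = 31.686 s.
Net downstream speed = 3.354 m/s.
Drift = 3.354 × 31.686 = 106.274 m (downstream).

106.3 m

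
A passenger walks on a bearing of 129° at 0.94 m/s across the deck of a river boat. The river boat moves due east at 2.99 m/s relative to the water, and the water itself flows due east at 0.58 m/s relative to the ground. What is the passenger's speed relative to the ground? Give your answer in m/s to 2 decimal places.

4.34 m/s

In east/north components (m/s): passenger relative to river boat = (0.731, -0.592); river boat relative to water = (2.990, 0.000); water relative to ground = (0.580, 0.000).
Sum = (4.301, -0.592) m/s.
Speed = |(4.301, -0.592)| = 4.341 m/s.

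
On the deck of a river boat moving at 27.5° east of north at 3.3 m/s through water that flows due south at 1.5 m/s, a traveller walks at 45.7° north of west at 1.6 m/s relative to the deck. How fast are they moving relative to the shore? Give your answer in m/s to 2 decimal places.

In east/north components (m/s): traveller relative to river boat = (-1.117, 1.145); river boat relative to water = (1.524, 2.927); water relative to ground = (0.000, -1.500).
Sum = (0.406, 2.572) m/s.
Speed = |(0.406, 2.572)| = 2.604 m/s.

2.60 m/s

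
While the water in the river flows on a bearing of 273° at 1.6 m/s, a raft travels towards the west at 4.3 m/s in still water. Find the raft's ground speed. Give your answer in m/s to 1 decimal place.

Taking east as x and north as y: velocity relative to the water = (-4.300, 0.000) m/s; the water relative to ground = (-1.598, 0.084) m/s.
Velocity relative to ground = (-4.300, 0.000) + (-1.598, 0.084) = (-5.898, 0.084) m/s.
Speed = |(-5.898, 0.084)| = 5.898 m/s.

5.9 m/s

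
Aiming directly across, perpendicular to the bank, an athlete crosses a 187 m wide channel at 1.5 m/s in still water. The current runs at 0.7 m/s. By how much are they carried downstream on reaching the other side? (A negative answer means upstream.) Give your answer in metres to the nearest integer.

87 m

Perpendicular speed = 1.500 m/s; crossing time = 187 / 1.500 = 124.667 s.
Net downstream speed = 0.700 m/s.
Drift = 0.700 × 124.667 = 87.267 m (downstream).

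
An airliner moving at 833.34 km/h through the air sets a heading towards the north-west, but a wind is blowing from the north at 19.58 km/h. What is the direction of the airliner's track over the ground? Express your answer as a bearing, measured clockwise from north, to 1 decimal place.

Taking east as x and north as y: velocity relative to the air = (-589.260, 589.260) km/h; the air relative to ground = (0.000, -19.580) km/h.
Velocity relative to ground = (-589.260, 589.260) + (0.000, -19.580) = (-589.260, 569.680) km/h.
Bearing = atan2(-589.26, 569.68) = 314.03° clockwise from north.

314.0°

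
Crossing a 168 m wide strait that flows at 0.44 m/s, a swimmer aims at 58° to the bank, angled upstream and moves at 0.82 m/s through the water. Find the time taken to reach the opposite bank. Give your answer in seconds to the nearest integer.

The component of the swimmer's velocity perpendicular to the bank is 0.82 × sin 58° = 0.695 m/s.
The flow acts along the bank and has no component across it.
Time = 168 / 0.695 = 241.588 s.

242 s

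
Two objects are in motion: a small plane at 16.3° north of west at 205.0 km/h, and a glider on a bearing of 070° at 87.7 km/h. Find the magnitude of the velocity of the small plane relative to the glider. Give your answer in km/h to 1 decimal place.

Taking east as x and north as y: small plane velocity = (-196.760, 57.537) km/h; glider velocity = (82.411, 29.995) km/h.
Velocity of small plane relative to glider = (-196.760, 57.537) − (82.411, 29.995) = (-279.171, 27.542) km/h.
Magnitude = |(-279.171, 27.542)| = 280.526 km/h.

280.5 km/h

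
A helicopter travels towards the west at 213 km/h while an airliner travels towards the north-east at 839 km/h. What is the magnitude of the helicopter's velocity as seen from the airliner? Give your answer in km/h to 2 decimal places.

1001.01 km/h

Taking east as x and north as y: helicopter velocity = (-213.000, 0.000) km/h; airliner velocity = (593.263, 593.263) km/h.
Velocity of helicopter relative to airliner = (-213.000, 0.000) − (593.263, 593.263) = (-806.263, -593.263) km/h.
Magnitude = |(-806.263, -593.263)| = 1001.009 km/h.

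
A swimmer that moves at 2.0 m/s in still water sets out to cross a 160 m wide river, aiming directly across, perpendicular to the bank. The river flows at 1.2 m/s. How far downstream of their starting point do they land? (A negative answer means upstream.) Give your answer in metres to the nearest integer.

96 m

Perpendicular speed = 2.000 m/s; crossing time = 160 / 2.000 = 80.000 s.
Net downstream speed = 1.200 m/s.
Drift = 1.200 × 80.000 = 96.000 m (downstream).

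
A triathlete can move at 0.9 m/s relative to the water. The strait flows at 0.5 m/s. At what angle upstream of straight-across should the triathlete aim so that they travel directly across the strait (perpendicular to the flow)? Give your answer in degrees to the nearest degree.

34°

To cancel the current, the upstream component of the triathlete's velocity must equal the flow: 0.9 sin θ = 0.5.
sin θ = 0.5 / 0.9 = 0.5556.
θ = arcsin(0.5556) = 33.749°.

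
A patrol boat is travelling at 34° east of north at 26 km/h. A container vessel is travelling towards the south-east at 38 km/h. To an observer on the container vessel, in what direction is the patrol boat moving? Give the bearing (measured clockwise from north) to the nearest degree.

346°

Taking east as x and north as y: patrol boat velocity = (14.539, 21.555) km/h; container vessel velocity = (26.870, -26.870) km/h.
Velocity of patrol boat relative to container vessel = (14.539, 21.555) − (26.870, -26.870) = (-12.331, 48.425) km/h.
Bearing = atan2(-12.33, 48.43) = 345.71° clockwise from north.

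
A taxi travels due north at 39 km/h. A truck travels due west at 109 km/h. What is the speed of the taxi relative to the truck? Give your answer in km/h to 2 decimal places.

Taking east as x and north as y: taxi velocity = (0.000, 39.000) km/h; truck velocity = (-109.000, 0.000) km/h.
Velocity of taxi relative to truck = (0.000, 39.000) − (-109.000, 0.000) = (109.000, 39.000) km/h.
Magnitude = |(109.000, 39.000)| = 115.767 km/h.

115.77 km/h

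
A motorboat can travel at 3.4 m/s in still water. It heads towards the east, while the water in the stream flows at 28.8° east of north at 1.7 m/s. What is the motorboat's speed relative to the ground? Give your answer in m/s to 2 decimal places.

4.47 m/s

Taking east as x and north as y: velocity relative to the water = (3.400, 0.000) m/s; the water relative to ground = (0.819, 1.490) m/s.
Velocity relative to ground = (3.400, 0.000) + (0.819, 1.490) = (4.219, 1.490) m/s.
Speed = |(4.219, 1.490)| = 4.474 m/s.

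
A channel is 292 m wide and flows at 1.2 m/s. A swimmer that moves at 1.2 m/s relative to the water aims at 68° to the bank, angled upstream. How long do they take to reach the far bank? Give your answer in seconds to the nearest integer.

262 s

The component of the swimmer's velocity perpendicular to the bank is 1.2 × sin 68° = 1.113 m/s.
Only the cross-stream component determines the crossing time; the current contributes nothing perpendicular to the bank.
Time = 292 / 1.113 = 262.443 s.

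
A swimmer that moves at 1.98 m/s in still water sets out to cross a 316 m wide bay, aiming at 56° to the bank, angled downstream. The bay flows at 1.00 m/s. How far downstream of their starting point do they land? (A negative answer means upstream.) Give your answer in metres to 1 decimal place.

Perpendicular speed = 1.641 m/s; crossing time = 316 / 1.641 = 192.508 s.
Net downstream speed = 2.107 m/s.
Drift = 2.107 × 192.508 = 405.652 m (downstream).

405.7 m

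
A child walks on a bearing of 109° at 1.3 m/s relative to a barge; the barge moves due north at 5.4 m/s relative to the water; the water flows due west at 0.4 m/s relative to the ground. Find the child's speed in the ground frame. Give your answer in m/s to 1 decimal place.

In east/north components (m/s): child relative to barge = (1.229, -0.423); barge relative to water = (0.000, 5.400); water relative to ground = (-0.400, 0.000).
Sum = (0.829, 4.977) m/s.
Speed = |(0.829, 4.977)| = 5.045 m/s.

5.0 m/s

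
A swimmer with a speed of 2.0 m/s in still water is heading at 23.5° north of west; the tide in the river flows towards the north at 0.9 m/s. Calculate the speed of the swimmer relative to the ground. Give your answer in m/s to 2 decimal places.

Taking east as x and north as y: velocity relative to the water = (-1.834, 0.797) m/s; the water relative to ground = (0.000, 0.900) m/s.
Velocity relative to ground = (-1.834, 0.797) + (0.000, 0.900) = (-1.834, 1.697) m/s.
Speed = |(-1.834, 1.697)| = 2.499 m/s.

2.50 m/s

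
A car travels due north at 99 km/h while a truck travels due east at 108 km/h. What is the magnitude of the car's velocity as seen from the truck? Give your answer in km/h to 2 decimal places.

Taking east as x and north as y: car velocity = (0.000, 99.000) km/h; truck velocity = (108.000, 0.000) km/h.
Velocity of car relative to truck = (0.000, 99.000) − (108.000, 0.000) = (-108.000, 99.000) km/h.
Magnitude = |(-108.000, 99.000)| = 146.509 km/h.

146.51 km/h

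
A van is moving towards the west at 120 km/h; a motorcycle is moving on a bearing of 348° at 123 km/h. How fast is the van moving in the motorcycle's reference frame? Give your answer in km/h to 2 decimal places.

152.94 km/h

Taking east as x and north as y: van velocity = (-120.000, 0.000) km/h; motorcycle velocity = (-25.573, 120.312) km/h.
Velocity of van relative to motorcycle = (-120.000, 0.000) − (-25.573, 120.312) = (-94.427, -120.312) km/h.
Magnitude = |(-94.427, -120.312)| = 152.943 km/h.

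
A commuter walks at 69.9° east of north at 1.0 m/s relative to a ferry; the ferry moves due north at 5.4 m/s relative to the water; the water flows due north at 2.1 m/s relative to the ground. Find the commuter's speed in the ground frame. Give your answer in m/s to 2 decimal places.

In east/north components (m/s): commuter relative to ferry = (0.939, 0.344); ferry relative to water = (0.000, 5.400); water relative to ground = (0.000, 2.100).
Sum = (0.939, 7.844) m/s.
Speed = |(0.939, 7.844)| = 7.900 m/s.

7.90 m/s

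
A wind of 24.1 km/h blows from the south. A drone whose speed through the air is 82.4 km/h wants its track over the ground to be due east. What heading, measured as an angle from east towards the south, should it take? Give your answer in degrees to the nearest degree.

17°

The wind pushes perpendicular to the desired track; the heading must have a component into the wind equal to 24.1 km/h: 82.4 sin θ = 24.1.
sin θ = 0.2925, so θ = 17.006°.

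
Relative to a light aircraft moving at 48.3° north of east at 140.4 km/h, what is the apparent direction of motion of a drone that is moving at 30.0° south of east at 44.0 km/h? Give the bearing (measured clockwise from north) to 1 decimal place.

203.6°

Taking east as x and north as y: drone velocity = (38.105, -22.000) km/h; light aircraft velocity = (93.398, 104.828) km/h.
Velocity of drone relative to light aircraft = (38.105, -22.000) − (93.398, 104.828) = (-55.293, -126.828) km/h.
Bearing = atan2(-55.29, -126.83) = 203.56° clockwise from north.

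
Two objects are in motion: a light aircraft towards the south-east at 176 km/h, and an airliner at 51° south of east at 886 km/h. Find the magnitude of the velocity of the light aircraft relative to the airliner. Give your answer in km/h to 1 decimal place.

711.2 km/h

Taking east as x and north as y: light aircraft velocity = (124.451, -124.451) km/h; airliner velocity = (557.578, -688.551) km/h.
Velocity of light aircraft relative to airliner = (124.451, -124.451) − (557.578, -688.551) = (-433.127, 564.101) km/h.
Magnitude = |(-433.127, 564.101)| = 711.202 km/h.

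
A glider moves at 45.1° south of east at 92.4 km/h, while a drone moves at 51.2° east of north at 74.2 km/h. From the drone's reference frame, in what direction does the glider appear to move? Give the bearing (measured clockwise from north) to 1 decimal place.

Taking east as x and north as y: glider velocity = (65.223, -65.451) km/h; drone velocity = (57.827, 46.494) km/h.
Velocity of glider relative to drone = (65.223, -65.451) − (57.827, 46.494) = (7.396, -111.945) km/h.
Bearing = atan2(7.40, -111.94) = 176.22° clockwise from north.

176.2°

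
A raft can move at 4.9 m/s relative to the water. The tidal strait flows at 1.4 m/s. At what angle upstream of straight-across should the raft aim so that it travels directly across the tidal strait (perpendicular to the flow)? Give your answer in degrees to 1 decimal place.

To cancel the current, the upstream component of the raft's velocity must equal the flow: 4.9 sin θ = 1.4.
sin θ = 1.4 / 4.9 = 0.2857.
θ = arcsin(0.2857) = 16.602°.

16.6°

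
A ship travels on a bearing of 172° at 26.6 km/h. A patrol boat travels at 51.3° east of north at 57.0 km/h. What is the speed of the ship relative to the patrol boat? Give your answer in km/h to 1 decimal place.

74.2 km/h

Taking east as x and north as y: ship velocity = (3.702, -26.341) km/h; patrol boat velocity = (44.485, 35.639) km/h.
Velocity of ship relative to patrol boat = (3.702, -26.341) − (44.485, 35.639) = (-40.783, -61.980) km/h.
Magnitude = |(-40.783, -61.980)| = 74.194 km/h.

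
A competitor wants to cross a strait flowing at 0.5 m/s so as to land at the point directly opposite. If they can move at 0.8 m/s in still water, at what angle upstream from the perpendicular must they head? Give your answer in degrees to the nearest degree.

39°

To cancel the current, the upstream component of the competitor's velocity must equal the flow: 0.8 sin θ = 0.5.
sin θ = 0.5 / 0.8 = 0.6250.
θ = arcsin(0.6250) = 38.682°.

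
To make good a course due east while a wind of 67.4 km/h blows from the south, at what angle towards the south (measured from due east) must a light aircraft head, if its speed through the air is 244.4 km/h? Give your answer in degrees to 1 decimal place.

16.0°

The wind pushes perpendicular to the desired track; the heading must have a component into the wind equal to 67.4 km/h: 244.4 sin θ = 67.4.
sin θ = 0.2758, so θ = 16.008°.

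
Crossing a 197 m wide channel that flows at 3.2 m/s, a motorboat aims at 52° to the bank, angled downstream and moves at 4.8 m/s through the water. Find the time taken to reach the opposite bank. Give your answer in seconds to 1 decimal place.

52.1 s

The component of the motorboat's velocity perpendicular to the bank is 4.8 × sin 52° = 3.782 m/s.
The flow acts along the bank and has no component across it.
Time = 197 / 3.782 = 52.083 s.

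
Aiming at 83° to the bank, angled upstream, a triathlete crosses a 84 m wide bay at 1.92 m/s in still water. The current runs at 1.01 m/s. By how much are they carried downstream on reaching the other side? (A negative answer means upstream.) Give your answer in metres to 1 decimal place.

Perpendicular speed = 1.906 m/s; crossing time = 84 / 1.906 = 44.079 s.
Net downstream speed = 0.776 m/s.
Drift = 0.776 × 44.079 = 34.205 m (downstream).

34.2 m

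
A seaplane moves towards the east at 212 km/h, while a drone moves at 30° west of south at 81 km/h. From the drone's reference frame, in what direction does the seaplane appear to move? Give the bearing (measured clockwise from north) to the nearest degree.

Taking east as x and north as y: seaplane velocity = (212.000, 0.000) km/h; drone velocity = (-40.500, -70.148) km/h.
Velocity of seaplane relative to drone = (212.000, 0.000) − (-40.500, -70.148) = (252.500, 70.148) km/h.
Bearing = atan2(252.50, 70.15) = 74.47° clockwise from north.

074°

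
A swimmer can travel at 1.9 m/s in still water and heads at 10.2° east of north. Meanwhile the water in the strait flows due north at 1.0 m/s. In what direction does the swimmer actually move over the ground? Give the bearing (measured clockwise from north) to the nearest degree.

Taking east as x and north as y: velocity relative to the water = (0.336, 1.870) m/s; the water relative to ground = (0.000, 1.000) m/s.
Velocity relative to ground = (0.336, 1.870) + (0.000, 1.000) = (0.336, 2.870) m/s.
Bearing = atan2(0.34, 2.87) = 6.69° clockwise from north.

007°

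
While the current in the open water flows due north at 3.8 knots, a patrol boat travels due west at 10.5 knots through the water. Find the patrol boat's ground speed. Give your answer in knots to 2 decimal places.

Taking east as x and north as y: velocity relative to the water = (-10.500, 0.000) knots; the water relative to ground = (0.000, 3.800) knots.
Velocity relative to ground = (-10.500, 0.000) + (0.000, 3.800) = (-10.500, 3.800) knots.
Speed = |(-10.500, 3.800)| = 11.166 knots.

11.17 knots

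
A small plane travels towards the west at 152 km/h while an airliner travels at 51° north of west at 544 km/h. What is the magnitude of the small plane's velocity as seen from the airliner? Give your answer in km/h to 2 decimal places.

Taking east as x and north as y: small plane velocity = (-152.000, 0.000) km/h; airliner velocity = (-342.350, 422.767) km/h.
Velocity of small plane relative to airliner = (-152.000, 0.000) − (-342.350, 422.767) = (190.350, -422.767) km/h.
Magnitude = |(190.350, -422.767)| = 463.644 km/h.

463.64 km/h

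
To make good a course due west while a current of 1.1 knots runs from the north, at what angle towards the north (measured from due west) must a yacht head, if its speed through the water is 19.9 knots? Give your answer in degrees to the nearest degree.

3°

The current pushes perpendicular to the desired track; the heading must have a component into the current equal to 1.1 knots: 19.9 sin θ = 1.1.
sin θ = 0.0553, so θ = 3.169°.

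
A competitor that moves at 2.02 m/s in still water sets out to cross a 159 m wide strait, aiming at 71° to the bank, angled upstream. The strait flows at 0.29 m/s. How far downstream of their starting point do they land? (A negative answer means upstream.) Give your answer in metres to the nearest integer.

Perpendicular speed = 1.910 m/s; crossing time = 159 / 1.910 = 83.248 s.
Net downstream speed = -0.368 m/s.
Drift = -0.368 × 83.248 = -30.606 m (upstream).

-31 m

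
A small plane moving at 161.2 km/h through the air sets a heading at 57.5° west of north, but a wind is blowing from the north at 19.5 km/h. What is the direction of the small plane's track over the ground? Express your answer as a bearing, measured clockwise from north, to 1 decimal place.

296.3°

Taking east as x and north as y: velocity relative to the air = (-135.955, 86.613) km/h; the air relative to ground = (0.000, -19.500) km/h.
Velocity relative to ground = (-135.955, 86.613) + (0.000, -19.500) = (-135.955, 67.113) km/h.
Bearing = atan2(-135.95, 67.11) = 296.27° clockwise from north.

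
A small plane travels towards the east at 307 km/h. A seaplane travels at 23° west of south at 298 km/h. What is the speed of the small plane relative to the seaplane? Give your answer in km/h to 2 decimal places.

504.53 km/h

Taking east as x and north as y: small plane velocity = (307.000, 0.000) km/h; seaplane velocity = (-116.438, -274.310) km/h.
Velocity of small plane relative to seaplane = (307.000, 0.000) − (-116.438, -274.310) = (423.438, 274.310) km/h.
Magnitude = |(423.438, 274.310)| = 504.525 km/h.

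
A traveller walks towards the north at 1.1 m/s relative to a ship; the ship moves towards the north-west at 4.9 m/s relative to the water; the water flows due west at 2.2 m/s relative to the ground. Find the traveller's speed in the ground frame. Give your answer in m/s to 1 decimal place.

7.3 m/s

In east/north components (m/s): traveller relative to ship = (0.000, 1.100); ship relative to water = (-3.465, 3.465); water relative to ground = (-2.200, 0.000).
Sum = (-5.665, 4.565) m/s.
Speed = |(-5.665, 4.565)| = 7.275 m/s.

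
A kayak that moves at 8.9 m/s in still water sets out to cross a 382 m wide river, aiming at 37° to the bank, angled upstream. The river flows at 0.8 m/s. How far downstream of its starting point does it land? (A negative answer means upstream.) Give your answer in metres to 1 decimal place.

Perpendicular speed = 5.356 m/s; crossing time = 382 / 5.356 = 71.320 s.
Net downstream speed = -6.308 m/s.
Drift = -6.308 × 71.320 = -449.875 m (upstream).

-449.9 m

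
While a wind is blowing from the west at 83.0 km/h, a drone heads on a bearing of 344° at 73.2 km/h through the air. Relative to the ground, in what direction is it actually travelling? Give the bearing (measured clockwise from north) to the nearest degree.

Taking east as x and north as y: velocity relative to the air = (-20.177, 70.364) km/h; the air relative to ground = (83.000, 0.000) km/h.
Velocity relative to ground = (-20.177, 70.364) + (83.000, 0.000) = (62.823, 70.364) km/h.
Bearing = atan2(62.82, 70.36) = 41.76° clockwise from north.

042°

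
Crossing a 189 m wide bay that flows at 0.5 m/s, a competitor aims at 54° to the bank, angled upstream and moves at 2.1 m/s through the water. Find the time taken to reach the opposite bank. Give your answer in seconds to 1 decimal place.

The component of the competitor's velocity perpendicular to the bank is 2.1 × sin 54° = 1.699 m/s.
The flow acts along the bank and has no component across it.
Time = 189 / 1.699 = 111.246 s.

111.2 s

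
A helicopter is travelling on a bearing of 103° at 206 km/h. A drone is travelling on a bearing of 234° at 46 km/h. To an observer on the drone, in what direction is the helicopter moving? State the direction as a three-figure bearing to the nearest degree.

095°

Taking east as x and north as y: helicopter velocity = (200.720, -46.340) km/h; drone velocity = (-37.215, -27.038) km/h.
Velocity of helicopter relative to drone = (200.720, -46.340) − (-37.215, -27.038) = (237.935, -19.302) km/h.
Bearing = atan2(237.94, -19.30) = 94.64° clockwise from north.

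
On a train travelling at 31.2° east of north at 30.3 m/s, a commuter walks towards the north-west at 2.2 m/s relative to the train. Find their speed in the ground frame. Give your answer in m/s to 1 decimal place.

30.9 m/s

Taking east as x and north as y: train velocity = (15.696, 25.918) m/s; commuter velocity relative to train = (-1.556, 1.556) m/s.
Velocity relative to ground = (15.696, 25.918) + (-1.556, 1.556) = (14.141, 27.473) m/s.
Speed = |(14.141, 27.473)| = 30.899 m/s.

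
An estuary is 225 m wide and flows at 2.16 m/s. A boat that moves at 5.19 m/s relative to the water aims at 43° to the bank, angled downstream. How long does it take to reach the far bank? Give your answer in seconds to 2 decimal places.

The component of the boat's velocity perpendicular to the bank is 5.19 × sin 43° = 3.540 m/s.
The current is parallel to the bank, so it does not affect the crossing time.
Time = 225 / 3.540 = 63.567 s.

63.57 s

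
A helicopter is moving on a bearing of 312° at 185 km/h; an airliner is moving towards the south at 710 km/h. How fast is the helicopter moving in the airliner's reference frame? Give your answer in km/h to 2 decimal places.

Taking east as x and north as y: helicopter velocity = (-137.482, 123.789) km/h; airliner velocity = (0.000, -710.000) km/h.
Velocity of helicopter relative to airliner = (-137.482, 123.789) − (0.000, -710.000) = (-137.482, 833.789) km/h.
Magnitude = |(-137.482, 833.789)| = 845.048 km/h.

845.05 km/h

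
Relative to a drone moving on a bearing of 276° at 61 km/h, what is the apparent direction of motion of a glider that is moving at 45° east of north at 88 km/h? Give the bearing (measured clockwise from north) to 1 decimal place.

Taking east as x and north as y: glider velocity = (62.225, 62.225) km/h; drone velocity = (-60.666, 6.376) km/h.
Velocity of glider relative to drone = (62.225, 62.225) − (-60.666, 6.376) = (122.891, 55.849) km/h.
Bearing = atan2(122.89, 55.85) = 65.56° clockwise from north.

065.6°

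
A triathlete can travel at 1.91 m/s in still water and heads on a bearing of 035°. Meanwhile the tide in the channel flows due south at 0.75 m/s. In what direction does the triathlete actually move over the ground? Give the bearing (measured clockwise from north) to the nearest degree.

Taking east as x and north as y: velocity relative to the water = (1.096, 1.565) m/s; the water relative to ground = (0.000, -0.750) m/s.
Velocity relative to ground = (1.096, 1.565) + (0.000, -0.750) = (1.096, 0.815) m/s.
Bearing = atan2(1.10, 0.81) = 53.37° clockwise from north.

053°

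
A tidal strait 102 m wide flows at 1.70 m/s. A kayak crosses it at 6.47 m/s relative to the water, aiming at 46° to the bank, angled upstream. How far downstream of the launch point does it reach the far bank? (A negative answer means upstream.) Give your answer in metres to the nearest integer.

-61 m

Perpendicular speed = 4.654 m/s; crossing time = 102 / 4.654 = 21.916 s.
Net downstream speed = -2.794 m/s.
Drift = -2.794 × 21.916 = -61.243 m (upstream).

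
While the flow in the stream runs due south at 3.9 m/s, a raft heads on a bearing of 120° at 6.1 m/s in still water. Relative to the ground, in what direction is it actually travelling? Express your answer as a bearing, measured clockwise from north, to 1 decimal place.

Taking east as x and north as y: velocity relative to the water = (5.283, -3.050) m/s; the water relative to ground = (0.000, -3.900) m/s.
Velocity relative to ground = (5.283, -3.050) + (0.000, -3.900) = (5.283, -6.950) m/s.
Bearing = atan2(5.28, -6.95) = 142.76° clockwise from north.

142.8°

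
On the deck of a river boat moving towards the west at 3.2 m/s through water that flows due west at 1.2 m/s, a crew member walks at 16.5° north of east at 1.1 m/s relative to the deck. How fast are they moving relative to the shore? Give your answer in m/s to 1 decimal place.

3.4 m/s

In east/north components (m/s): crew member relative to river boat = (1.055, 0.312); river boat relative to water = (-3.200, 0.000); water relative to ground = (-1.200, 0.000).
Sum = (-3.345, 0.312) m/s.
Speed = |(-3.345, 0.312)| = 3.360 m/s.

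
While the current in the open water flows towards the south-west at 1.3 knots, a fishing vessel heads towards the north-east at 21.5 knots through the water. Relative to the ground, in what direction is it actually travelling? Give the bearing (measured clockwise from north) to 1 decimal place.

Taking east as x and north as y: velocity relative to the water = (15.203, 15.203) knots; the water relative to ground = (-0.919, -0.919) knots.
Velocity relative to ground = (15.203, 15.203) + (-0.919, -0.919) = (14.284, 14.284) knots.
Bearing = atan2(14.28, 14.28) = 45.00° clockwise from north.

045.0°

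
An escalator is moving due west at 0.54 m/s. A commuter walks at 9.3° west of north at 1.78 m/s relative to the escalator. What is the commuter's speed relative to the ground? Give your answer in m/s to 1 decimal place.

1.9 m/s

Taking east as x and north as y: escalator velocity = (-0.540, 0.000) m/s; commuter velocity relative to escalator = (-0.288, 1.757) m/s.
Velocity relative to ground = (-0.540, 0.000) + (-0.288, 1.757) = (-0.828, 1.757) m/s.
Speed = |(-0.828, 1.757)| = 1.942 m/s.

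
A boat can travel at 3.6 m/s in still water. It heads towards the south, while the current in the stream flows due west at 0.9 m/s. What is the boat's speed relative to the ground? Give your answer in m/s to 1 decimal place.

3.7 m/s

Taking east as x and north as y: velocity relative to the water = (0.000, -3.600) m/s; the water relative to ground = (-0.900, 0.000) m/s.
Velocity relative to ground = (0.000, -3.600) + (-0.900, 0.000) = (-0.900, -3.600) m/s.
Speed = |(-0.900, -3.600)| = 3.711 m/s.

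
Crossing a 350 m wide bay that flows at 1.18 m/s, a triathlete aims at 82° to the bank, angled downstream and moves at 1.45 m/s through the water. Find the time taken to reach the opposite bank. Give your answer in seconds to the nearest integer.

244 s

The component of the triathlete's velocity perpendicular to the bank is 1.45 × sin 82° = 1.436 m/s.
The current is parallel to the bank, so it does not affect the crossing time.
Time = 350 / 1.436 = 243.751 s.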